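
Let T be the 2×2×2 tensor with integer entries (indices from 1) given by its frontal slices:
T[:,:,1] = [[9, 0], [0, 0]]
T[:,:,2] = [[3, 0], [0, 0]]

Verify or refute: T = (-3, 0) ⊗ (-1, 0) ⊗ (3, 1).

Reconstruct entrywise from the claimed factors. For example, T[2,2,1] = 0 and Σₗ aₗ[2]bₗ[2]cₗ[1] = (0)·(0)·(3) = 0; checking all 8 entries, every one matches. The claim holds.

Yes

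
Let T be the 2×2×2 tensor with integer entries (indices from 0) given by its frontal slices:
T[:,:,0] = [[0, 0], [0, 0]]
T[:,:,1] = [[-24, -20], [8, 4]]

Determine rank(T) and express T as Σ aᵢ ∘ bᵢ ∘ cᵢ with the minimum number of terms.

rank(T) = 2

Lower bound: in the mode-2 unfolding of T (rows indexed by j, columns by (i,k)) the 2×2 minor on rows j ∈ {0, 1}, columns (i,k) ∈ {(0,1), (1,1)} is det [[-24, 8], [-20, 4]] = 64 ≠ 0, so that unfolding has rank ≥ 2 and hence rank(T) ≥ 2 (CP rank is at least every unfolding rank, though it can be larger).
Upper bound: T[:,:,k] = c[k]·M for every slice, with c = (0, 1) and M = [[-24, -20], [8, 4]] (rows i, columns j).
Splitting M by its rows (i = 0, 1), M = (1, 0)(-24, -20)ᵀ + (0, 1)(8, 4)ᵀ.
Hence T = (1, 0) ∘ (-24, -20) ∘ (0, 1) + (0, 1) ∘ (8, 4) ∘ (0, 1), so rank(T) ≤ 2.
These bounds meet, so rank(T) = 2.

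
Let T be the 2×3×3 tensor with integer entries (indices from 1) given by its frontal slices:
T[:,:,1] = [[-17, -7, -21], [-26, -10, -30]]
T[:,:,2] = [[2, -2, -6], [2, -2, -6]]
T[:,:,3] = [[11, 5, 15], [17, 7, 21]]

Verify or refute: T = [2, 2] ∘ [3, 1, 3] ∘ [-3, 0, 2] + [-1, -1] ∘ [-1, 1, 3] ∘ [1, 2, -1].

Reconstruct entry (2,1,1) from the claimed factors: Σₗ aₗ[2]bₗ[1]cₗ[1] = (2)·(3)·(-3) + (-1)·(-1)·(1) = -17, but T[2,1,1] = -26. The claim is false.

No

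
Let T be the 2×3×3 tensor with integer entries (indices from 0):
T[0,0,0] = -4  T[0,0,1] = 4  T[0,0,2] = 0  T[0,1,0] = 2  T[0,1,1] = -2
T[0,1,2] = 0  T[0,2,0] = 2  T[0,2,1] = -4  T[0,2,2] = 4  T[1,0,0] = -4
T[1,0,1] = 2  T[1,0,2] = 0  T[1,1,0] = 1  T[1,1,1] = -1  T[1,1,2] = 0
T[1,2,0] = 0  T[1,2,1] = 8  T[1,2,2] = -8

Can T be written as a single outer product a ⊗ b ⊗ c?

The mode-3 unfolding of T (rows indexed by k, columns by (i,j) = (0,0), (0,1), (0,2), (1,0), (1,1), (1,2)) is [[-4, 2, 2, -4, 1, 0], [4, -2, -4, 2, -1, 8], [0, 0, 4, 0, 0, -8]].
There the 3×3 minor on rows k ∈ {0, 1, 2}, columns (i,j) ∈ {(0,0), (0,2), (1,0)} is det [[-4, 2, -4], [4, -4, 2], [0, 4, 0]] = -32 ≠ 0, so this unfolding has rank ≥ 3; CP rank is at least every unfolding rank, so rank(T) ≥ 3.
In particular rank(T) ≥ 3 > 1, so T is not rank-1.

No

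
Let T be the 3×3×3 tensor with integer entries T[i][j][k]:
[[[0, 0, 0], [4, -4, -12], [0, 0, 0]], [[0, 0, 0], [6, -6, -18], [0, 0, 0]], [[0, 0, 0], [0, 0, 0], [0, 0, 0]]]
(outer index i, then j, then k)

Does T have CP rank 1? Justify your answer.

Yes

The mode-1 fibre T[:,1,0] = [4, 6, 0] gives a = [2, 3, 0] (primitive direction); the mode-2 fibre T[0,:,0] = [0, 4, 0] gives b = [0, 1, 0]; then c[k] = T[0,1,k] / (a[0]·b[1]) = [4, -4, -12] / 2 = [2, -2, -6].
Expanding [2, 3, 0] ∘ [0, 1, 0] ∘ [2, -2, -6] reproduces all 27 entries of T, so T = [2, 3, 0] ∘ [0, 1, 0] ∘ [2, -2, -6] and rank(T) ≤ 1.
Equivalently every frontal slice T[:,:,k] is c[k] times the rank-1 matrix [2, 3, 0] ∘ [0, 1, 0]. So T has rank 1 (it is nonzero).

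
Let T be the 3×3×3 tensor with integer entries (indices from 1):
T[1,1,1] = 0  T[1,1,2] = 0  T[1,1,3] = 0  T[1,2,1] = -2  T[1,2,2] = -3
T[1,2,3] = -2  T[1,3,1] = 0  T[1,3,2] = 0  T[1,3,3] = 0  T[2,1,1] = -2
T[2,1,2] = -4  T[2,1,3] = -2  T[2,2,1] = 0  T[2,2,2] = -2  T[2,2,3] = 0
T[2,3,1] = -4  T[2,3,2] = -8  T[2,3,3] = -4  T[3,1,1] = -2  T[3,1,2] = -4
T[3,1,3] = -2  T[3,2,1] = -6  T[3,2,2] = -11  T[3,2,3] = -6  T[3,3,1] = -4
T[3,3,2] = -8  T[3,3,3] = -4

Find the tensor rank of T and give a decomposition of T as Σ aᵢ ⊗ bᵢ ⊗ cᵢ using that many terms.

rank(T) = 2

Lower bound: the mode-3 unfolding of T (rows indexed by k, columns by (i,j) = (1,1), (1,2), (1,3), (2,1), (2,2), (2,3), (3,1), (3,2), (3,3)) is [[0, -2, 0, -2, 0, -4, -2, -6, -4], [0, -3, 0, -4, -2, -8, -4, -11, -8], [0, -2, 0, -2, 0, -4, -2, -6, -4]].
There the 2×2 minor on rows k ∈ {1, 2}, columns (i,j) ∈ {(1,2), (2,1)} is det [[-2, -2], [-3, -4]] = 2 ≠ 0, so this unfolding has rank ≥ 2; CP rank is at least every unfolding rank, so rank(T) ≥ 2. (This is only a lower bound: in general the CP rank may exceed every unfolding rank, so we still need to exhibit 2 rank-1 terms summing to T.)
Upper bound — finding two terms. Write S_k = T[:,:,k] for the frontal slices: S₁ = [[0, -2, 0], [-2, 0, -4], [-2, -6, -4]], S₂ = [[0, -3, 0], [-4, -2, -8], [-4, -11, -8]], S₃ = [[0, -2, 0], [-2, 0, -4], [-2, -6, -4]].
If T = a₁ ⊗ b₁ ⊗ c₁ + a₂ ⊗ b₂ ⊗ c₂ then each S_k = c₁[k]·a₁b₁ᵀ + c₂[k]·a₂b₂ᵀ. S₁ and S₂ are linearly independent, so a₁b₁ᵀ and a₂b₂ᵀ must span the same plane of matrices: they are the rank-1 matrices of the form x·S₁ + y·S₂.
The 2×2 minor of x·S₁ + y·S₂ on rows {1,2}, columns {1,2} is −4·x² − 14·xy − 12·y² = (-2)·(2·x + 3·y)(x + 2·y), vanishing at (x:y) = (3:-2) and (2:-1).
M₁ = 3·S₁ − 2·S₂ = [[0, 0, 0], [2, 4, 4], [2, 4, 4]] = 2·[0, 1, 1][1, 2, 2]ᵀ and M₂ = 2·S₁ − S₂ = [[0, -1, 0], [0, 2, 0], [0, -1, 0]] = −[1, -2, 1][0, 1, 0]ᵀ, so take a₁ = [0, 1, 1], b₁ = [1, 2, 2], a₂ = [1, -2, 1], b₂ = [0, 1, 0].
Each slice is an integer combination of E₁ = a₁b₁ᵀ and E₂ = a₂b₂ᵀ: S₁ = −2·E₁ − 2·E₂, S₂ = −4·E₁ − 3·E₂, S₃ = −2·E₁ − 2·E₂; reading off coefficients, c₁ = [-2, -4, -2] and c₂ = [-2, -3, -2].
Hence T = [0, 1, 1] ⊗ [1, 2, 2] ⊗ [-2, -4, -2] + [1, -2, 1] ⊗ [0, 1, 0] ⊗ [-2, -3, -2], so rank(T) ≤ 2.
These bounds meet, so rank(T) = 2.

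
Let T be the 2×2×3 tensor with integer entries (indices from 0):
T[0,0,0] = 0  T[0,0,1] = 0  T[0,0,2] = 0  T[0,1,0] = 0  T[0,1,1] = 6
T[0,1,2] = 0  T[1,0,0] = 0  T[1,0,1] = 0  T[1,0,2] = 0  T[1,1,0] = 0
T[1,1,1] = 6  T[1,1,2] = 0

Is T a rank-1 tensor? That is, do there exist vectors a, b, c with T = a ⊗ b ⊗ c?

Yes

If T = a ⊗ b ⊗ c then every fibre of T is a multiple of the corresponding factor, so read the factors off the fibres through the nonzero entry T[0,1,1] = 6.
The mode-1 fibre T[:,1,1] = [6, 6] gives a = [1, 1] (primitive direction); the mode-2 fibre T[0,:,1] = [0, 6] gives b = [0, 1]; then c[k] = T[0,1,k] / (a[0]·b[1]) = [0, 6, 0] / 1 = [0, 6, 0].
Expanding [1, 1] ⊗ [0, 1] ⊗ [0, 6, 0] reproduces all 12 entries of T, so T = [1, 1] ⊗ [0, 1] ⊗ [0, 6, 0] and rank(T) ≤ 1.
Equivalently every frontal slice T[:,:,k] is c[k] times the rank-1 matrix [1, 1] ⊗ [0, 1]. So T has rank 1 (it is nonzero).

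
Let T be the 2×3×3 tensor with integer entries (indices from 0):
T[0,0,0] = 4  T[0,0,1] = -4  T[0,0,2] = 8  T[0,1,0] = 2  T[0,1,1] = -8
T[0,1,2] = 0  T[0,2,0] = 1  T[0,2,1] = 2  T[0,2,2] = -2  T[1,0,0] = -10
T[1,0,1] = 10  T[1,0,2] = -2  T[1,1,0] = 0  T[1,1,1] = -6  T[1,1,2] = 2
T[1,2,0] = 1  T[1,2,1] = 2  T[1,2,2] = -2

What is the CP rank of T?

Lower bound: the mode-3 unfolding of T (rows indexed by k, columns by (i,j) = (0,0), (0,1), (0,2), (1,0), (1,1), (1,2)) is [[4, 2, 1, -10, 0, 1], [-4, -8, 2, 10, -6, 2], [8, 0, -2, -2, 2, -2]].
There the 3×3 minor on rows k ∈ {0, 1, 2}, columns (i,j) ∈ {(0,0), (0,1), (0,2)} is det [[4, 2, 1], [-4, -8, 2], [8, 0, -2]] = 144 ≠ 0, so this unfolding has rank ≥ 3; CP rank is at least every unfolding rank, so rank(T) ≥ 3. (Unfolding ranks only ever bound the CP rank from below — rank(T) can be strictly larger than all of them — so the matching upper bound has to come from an explicit 3-term decomposition.)
Upper bound: T is a sum of 3 rank-1 terms, T = (1, -1) ⊗ (1, 0, 0) ⊗ (8, -8, 4) + (1, 1) ⊗ (0, 2, -1) ⊗ (-1, -2, 2) + (2, 1) ⊗ (1, -1, 0) ⊗ (-2, 2, 2) (one valid choice — decompositions are not unique — normalised so each a, b is primitive with positive first nonzero entry; check it by expanding all entries), so rank(T) ≤ 3.
These bounds meet, so rank(T) = 3.

3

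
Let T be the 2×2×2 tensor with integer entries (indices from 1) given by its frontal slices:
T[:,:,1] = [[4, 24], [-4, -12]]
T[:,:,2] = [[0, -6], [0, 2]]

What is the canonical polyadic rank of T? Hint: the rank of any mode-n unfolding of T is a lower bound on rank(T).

2

Lower bound: the mode-1 unfolding of T (rows indexed by i, columns by (j,k) = (1,1), (1,2), (2,1), (2,2)) is [[4, 0, 24, -6], [-4, 0, -12, 2]].
There the 2×2 minor on rows i ∈ {1, 2}, columns (j,k) ∈ {(1,1), (2,1)} is det [[4, 24], [-4, -12]] = 48 ≠ 0, so this unfolding has rank ≥ 2; CP rank is at least every unfolding rank, so rank(T) ≥ 2. (This is only a lower bound: in general the CP rank may exceed every unfolding rank, so we still need to exhibit 2 rank-1 terms summing to T.)
Upper bound — finding two terms. Write S_k = T[:,:,k] for the frontal slices: S₁ = [[4, 24], [-4, -12]], S₂ = [[0, -6], [0, 2]].
If T = a₁ ⊗ b₁ ⊗ c₁ + a₂ ⊗ b₂ ⊗ c₂ then each S_k = c₁[k]·a₁b₁ᵀ + c₂[k]·a₂b₂ᵀ. S₁ and S₂ are linearly independent, so a₁b₁ᵀ and a₂b₂ᵀ must span the same plane of matrices: they are the rank-1 matrices of the form x·S₁ + y·S₂.
det(x·S₁ + y·S₂) is 48·x² − 16·xy = 16·(3·x − y)(x), vanishing at (x:y) = (1:3) and (0:1).
M₁ = S₁ + 3·S₂ = [[4, 6], [-4, -6]] = 2·[1, -1][2, 3]ᵀ and M₂ = S₂ = [[0, -6], [0, 2]] = (-2)·[3, -1][0, 1]ᵀ, so take a₁ = [1, -1], b₁ = [2, 3], a₂ = [3, -1], b₂ = [0, 1].
Each slice is an integer combination of E₁ = a₁b₁ᵀ and E₂ = a₂b₂ᵀ: S₁ = 2·E₁ + 6·E₂, S₂ = −2·E₂; reading off coefficients, c₁ = [2, 0] and c₂ = [6, -2].
Hence T = [1, -1] ⊗ [2, 3] ⊗ [2, 0] + [3, -1] ⊗ [0, 1] ⊗ [6, -2], so rank(T) ≤ 2.
These bounds meet, so rank(T) = 2.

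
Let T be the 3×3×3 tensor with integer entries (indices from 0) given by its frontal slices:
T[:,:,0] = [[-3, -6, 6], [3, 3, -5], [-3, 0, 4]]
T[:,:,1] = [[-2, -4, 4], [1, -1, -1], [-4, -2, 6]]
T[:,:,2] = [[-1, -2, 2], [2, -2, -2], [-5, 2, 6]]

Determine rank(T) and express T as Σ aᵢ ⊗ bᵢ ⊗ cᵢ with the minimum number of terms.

rank(T) = 3

Lower bound: the mode-1 unfolding of T (rows indexed by i, columns by (j,k) = (0,0), (0,1), (0,2), (1,0), (1,1), (1,2), (2,0), (2,1), (2,2)) is [[-3, -2, -1, -6, -4, -2, 6, 4, 2], [3, 1, 2, 3, -1, -2, -5, -1, -2], [-3, -4, -5, 0, -2, 2, 4, 6, 6]].
There the 3×3 minor on rows i ∈ {0, 1, 2}, columns (j,k) ∈ {(0,0), (0,1), (0,2)} is det [[-3, -2, -1], [3, 1, 2], [-3, -4, -5]] = -18 ≠ 0, so this unfolding has rank ≥ 3; CP rank is at least every unfolding rank, so rank(T) ≥ 3. (Flattening ranks never certify an upper bound on CP rank; for that we must actually write T with 3 rank-1 terms.)
Upper bound: T is a sum of 3 rank-1 terms, T = [0, 1, -2] ⊗ [1, -1, -1] ⊗ [1, 1, 2] + [1, -1, 0] ⊗ [1, 2, -2] ⊗ [-2, 0, 0] + [1, 0, 1] ⊗ [1, 2, -2] ⊗ [-1, -2, -1] (one valid choice — decompositions are not unique — normalised so each a, b is primitive with positive first nonzero entry; check it by expanding all entries), so rank(T) ≤ 3.
These bounds meet, so rank(T) = 3.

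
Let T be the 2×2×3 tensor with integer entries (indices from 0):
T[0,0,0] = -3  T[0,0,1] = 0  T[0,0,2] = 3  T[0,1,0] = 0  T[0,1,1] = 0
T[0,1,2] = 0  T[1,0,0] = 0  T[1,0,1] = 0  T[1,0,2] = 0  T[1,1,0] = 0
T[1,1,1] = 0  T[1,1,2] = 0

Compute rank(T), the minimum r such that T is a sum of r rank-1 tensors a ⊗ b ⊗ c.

Lower bound: T ≠ 0 (e.g. T[0,0,0] = -3), so rank(T) ≥ 1.
Upper bound: the mode-1 fibre T[:,0,0] = [-3, 0] gives a = [1, 0] (primitive direction); the mode-2 fibre T[0,:,0] = [-3, 0] gives b = [1, 0]; then c[k] = T[0,0,k] / (a[0]·b[0]) = [-3, 0, 3] / 1 = [-3, 0, 3].
Expanding [1, 0] ⊗ [1, 0] ⊗ [-3, 0, 3] reproduces all 12 entries of T, so T = [1, 0] ⊗ [1, 0] ⊗ [-3, 0, 3] and rank(T) ≤ 1.
These bounds meet, so rank(T) = 1.

1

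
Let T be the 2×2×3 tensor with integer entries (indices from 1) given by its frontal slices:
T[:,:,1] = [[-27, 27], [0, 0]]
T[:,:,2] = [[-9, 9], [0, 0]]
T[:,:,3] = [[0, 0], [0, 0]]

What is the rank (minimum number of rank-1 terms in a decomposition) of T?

Lower bound: T ≠ 0 (e.g. T[1,1,1] = -27), so rank(T) ≥ 1.
Upper bound: if T = a (x) b (x) c then every fibre of T is a multiple of the corresponding factor, so read the factors off the fibres through the nonzero entry T[1,1,1] = -27.
The mode-1 fibre T[:,1,1] = [-27, 0] gives a = [1, 0] (primitive direction); the mode-2 fibre T[1,:,1] = [-27, 27] gives b = [1, -1]; then c[k] = T[1,1,k] / (a[1]·b[1]) = [-27, -9, 0] / 1 = [-27, -9, 0].
Expanding [1, 0] (x) [1, -1] (x) [-27, -9, 0] reproduces all 12 entries of T, so T = [1, 0] (x) [1, -1] (x) [-27, -9, 0] and rank(T) ≤ 1.
These bounds meet, so rank(T) = 1.

1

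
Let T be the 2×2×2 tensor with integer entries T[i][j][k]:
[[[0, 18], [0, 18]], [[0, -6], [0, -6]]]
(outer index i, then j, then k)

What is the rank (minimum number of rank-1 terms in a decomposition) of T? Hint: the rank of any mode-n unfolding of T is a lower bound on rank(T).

1

Lower bound: T ≠ 0 (e.g. T[0,0,1] = 18), so rank(T) ≥ 1.
Upper bound: if T = a (x) b (x) c then every fibre of T is a multiple of the corresponding factor, so read the factors off the fibres through the nonzero entry T[0,0,1] = 18.
The mode-1 fibre T[:,0,1] = [18, -6] gives a = [3, -1] (primitive direction); the mode-2 fibre T[0,:,1] = [18, 18] gives b = [1, 1]; then c[k] = T[0,0,k] / (a[0]·b[0]) = [0, 18] / 3 = [0, 6].
Expanding [3, -1] (x) [1, 1] (x) [0, 6] reproduces all 8 entries of T, so T = [3, -1] (x) [1, 1] (x) [0, 6] and rank(T) ≤ 1.
These bounds meet, so rank(T) = 1.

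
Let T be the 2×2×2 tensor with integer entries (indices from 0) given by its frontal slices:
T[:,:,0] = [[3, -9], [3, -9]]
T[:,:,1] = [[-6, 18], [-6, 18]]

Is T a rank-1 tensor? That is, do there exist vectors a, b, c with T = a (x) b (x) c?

If T = a (x) b (x) c then every fibre of T is a multiple of the corresponding factor, so read the factors off the fibres through the nonzero entry T[0,0,0] = 3.
The mode-1 fibre T[:,0,0] = [3, 3] gives a = [1, 1] (primitive direction); the mode-2 fibre T[0,:,0] = [3, -9] gives b = [1, -3]; then c[k] = T[0,0,k] / (a[0]·b[0]) = [3, -6] / 1 = [3, -6].
Expanding [1, 1] (x) [1, -3] (x) [3, -6] reproduces all 8 entries of T, so T = [1, 1] (x) [1, -3] (x) [3, -6] and rank(T) ≤ 1.
Equivalently every frontal slice T[:,:,k] is c[k] times the rank-1 matrix [1, 1] (x) [1, -3]. So T has rank 1 (it is nonzero).

Yes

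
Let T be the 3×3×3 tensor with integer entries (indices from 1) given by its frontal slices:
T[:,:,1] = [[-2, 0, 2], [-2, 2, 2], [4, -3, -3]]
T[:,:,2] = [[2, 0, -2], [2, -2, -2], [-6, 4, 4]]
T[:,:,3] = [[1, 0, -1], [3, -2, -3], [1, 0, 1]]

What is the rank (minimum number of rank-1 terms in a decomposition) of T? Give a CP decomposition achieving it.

Lower bound: in the mode-2 unfolding of T (rows indexed by j, columns by (i,k)) the 3×3 minor on rows j ∈ {1, 2, 3}, columns (i,k) ∈ {(1,1), (2,1), (3,1)} is det [[-2, -2, 4], [0, 2, -3], [2, 2, -3]] = -4 ≠ 0, so that unfolding has rank ≥ 3 and hence rank(T) ≥ 3 (CP rank is at least every unfolding rank, though it can be larger).
Upper bound: T is a sum of 3 rank-1 terms, T = [0, 0, 1] ⊗ [2, -1, -1] ⊗ [1, -2, 2] + [0, 1, -1] ⊗ [2, -1, -2] ⊗ [-2, 2, 2] + [1, -1, 1] ⊗ [1, 0, -1] ⊗ [-2, 2, 1] (written with every a and b primitive with positive leading entry and the scale carried by c; CP decompositions are not unique, and this one is verified by expanding entrywise), so rank(T) ≤ 3.
These bounds meet, so rank(T) = 3.

rank(T) = 3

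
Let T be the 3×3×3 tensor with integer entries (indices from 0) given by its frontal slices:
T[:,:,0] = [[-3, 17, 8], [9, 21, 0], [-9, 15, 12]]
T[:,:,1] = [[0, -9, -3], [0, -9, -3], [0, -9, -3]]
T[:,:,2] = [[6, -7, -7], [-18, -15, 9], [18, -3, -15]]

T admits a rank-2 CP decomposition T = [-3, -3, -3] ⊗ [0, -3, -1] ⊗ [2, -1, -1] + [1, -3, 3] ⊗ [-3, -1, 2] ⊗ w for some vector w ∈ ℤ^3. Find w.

w = [1, 0, -2]

Subtract the known terms from T to get the rank-1 residual R = [1, -3, 3] ⊗ [-3, -1, 2] ⊗ w, so R[i,j,k] = a[i]·b[j]·w[k]. Pick indices with nonzero a[0]·b[0] = (1)·(-3) = -3. Only the fibre through (0,0,·) is needed: R[0,0,:] = T[0,0,:] − Σₗ aₗ[0]bₗ[0]cₗ = [-3, 0, 6] − (-3)·(0)·[2, -1, -1] = [-3, 0, 6]. Then w[k] = R[0,0,k] / -3 for each k, giving w = [-3, 0, 6] / -3 = [1, 0, -2].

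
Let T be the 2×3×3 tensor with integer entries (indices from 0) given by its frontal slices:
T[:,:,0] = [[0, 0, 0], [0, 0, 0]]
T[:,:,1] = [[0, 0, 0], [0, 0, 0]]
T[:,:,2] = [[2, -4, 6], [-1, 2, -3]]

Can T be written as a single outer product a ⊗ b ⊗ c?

Yes

The mode-1 fibre T[:,0,2] = [2, -1] gives a = (2, -1) (primitive direction); the mode-2 fibre T[0,:,2] = [2, -4, 6] gives b = (1, -2, 3); then c[k] = T[0,0,k] / (a[0]·b[0]) = [0, 0, 2] / 2 = (0, 0, 1).
Expanding (2, -1) ⊗ (1, -2, 3) ⊗ (0, 0, 1) reproduces all 18 entries of T, so T = (2, -1) ⊗ (1, -2, 3) ⊗ (0, 0, 1) and rank(T) ≤ 1.
Equivalently every frontal slice T[:,:,k] is c[k] times the rank-1 matrix (2, -1) ⊗ (1, -2, 3). So T has rank 1 (it is nonzero).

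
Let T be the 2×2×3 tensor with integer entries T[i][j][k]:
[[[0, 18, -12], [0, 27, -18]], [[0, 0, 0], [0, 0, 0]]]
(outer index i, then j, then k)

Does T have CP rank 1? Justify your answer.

Yes

The mode-1 fibre T[:,0,1] = [18, 0] gives a = [1, 0] (primitive direction); the mode-2 fibre T[0,:,1] = [18, 27] gives b = [2, 3]; then c[k] = T[0,0,k] / (a[0]·b[0]) = [0, 18, -12] / 2 = [0, 9, -6].
Expanding [1, 0] ⊗ [2, 3] ⊗ [0, 9, -6] reproduces all 12 entries of T, so T = [1, 0] ⊗ [2, 3] ⊗ [0, 9, -6] and rank(T) ≤ 1.
Equivalently every frontal slice T[:,:,k] is c[k] times the rank-1 matrix [1, 0] ⊗ [2, 3]. So T has rank 1 (it is nonzero).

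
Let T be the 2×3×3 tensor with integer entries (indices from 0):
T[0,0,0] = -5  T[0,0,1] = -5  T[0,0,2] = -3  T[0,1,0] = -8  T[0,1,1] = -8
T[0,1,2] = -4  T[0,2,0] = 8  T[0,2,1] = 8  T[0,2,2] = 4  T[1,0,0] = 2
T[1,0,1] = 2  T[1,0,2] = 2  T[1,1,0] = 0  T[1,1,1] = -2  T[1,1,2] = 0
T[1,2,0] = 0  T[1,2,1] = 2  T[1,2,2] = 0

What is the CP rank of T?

3

Lower bound: the mode-3 unfolding of T (rows indexed by k, columns by (i,j) = (0,0), (0,1), (0,2), (1,0), (1,1), (1,2)) is [[-5, -8, 8, 2, 0, 0], [-5, -8, 8, 2, -2, 2], [-3, -4, 4, 2, 0, 0]].
There the 3×3 minor on rows k ∈ {0, 1, 2}, columns (i,j) ∈ {(0,0), (0,1), (1,1)} is det [[-5, -8, 0], [-5, -8, -2], [-3, -4, 0]] = -8 ≠ 0, so this unfolding has rank ≥ 3; CP rank is at least every unfolding rank, so rank(T) ≥ 3. (Unfolding ranks only ever bound the CP rank from below — rank(T) can be strictly larger than all of them — so the matching upper bound has to come from an explicit 3-term decomposition.)
Upper bound: T is a sum of 3 rank-1 terms, T = [0, 1] ⊗ [0, 1, -1] ⊗ [0, -2, 0] + [1, -2] ⊗ [1, 0, 0] ⊗ [-1, -1, -1] + [1, 0] ⊗ [1, 2, -2] ⊗ [-4, -4, -2] (written with every a and b primitive with positive leading entry and the scale carried by c; CP decompositions are not unique, and this one is verified by expanding entrywise), so rank(T) ≤ 3.
These bounds meet, so rank(T) = 3.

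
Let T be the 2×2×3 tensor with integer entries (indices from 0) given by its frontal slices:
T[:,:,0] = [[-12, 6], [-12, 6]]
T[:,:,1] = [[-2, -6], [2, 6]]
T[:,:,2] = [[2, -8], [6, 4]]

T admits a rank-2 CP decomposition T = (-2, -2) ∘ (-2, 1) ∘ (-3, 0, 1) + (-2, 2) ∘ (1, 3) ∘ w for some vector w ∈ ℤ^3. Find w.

w = (0, 1, 1)

Subtract the known terms from T to get the rank-1 residual R = (-2, 2) ∘ (1, 3) ∘ w, so R[i,j,k] = a[i]·b[j]·w[k]. Pick indices with nonzero a[0]·b[0] = (-2)·(1) = -2. Only the fibre through (0,0,·) is needed: R[0,0,:] = T[0,0,:] − Σₗ aₗ[0]bₗ[0]cₗ = [-12, -2, 2] − (-2)·(-2)·(-3, 0, 1) = [0, -2, -2]. Then w[k] = R[0,0,k] / -2 for each k, giving w = [0, -2, -2] / -2 = (0, 1, 1).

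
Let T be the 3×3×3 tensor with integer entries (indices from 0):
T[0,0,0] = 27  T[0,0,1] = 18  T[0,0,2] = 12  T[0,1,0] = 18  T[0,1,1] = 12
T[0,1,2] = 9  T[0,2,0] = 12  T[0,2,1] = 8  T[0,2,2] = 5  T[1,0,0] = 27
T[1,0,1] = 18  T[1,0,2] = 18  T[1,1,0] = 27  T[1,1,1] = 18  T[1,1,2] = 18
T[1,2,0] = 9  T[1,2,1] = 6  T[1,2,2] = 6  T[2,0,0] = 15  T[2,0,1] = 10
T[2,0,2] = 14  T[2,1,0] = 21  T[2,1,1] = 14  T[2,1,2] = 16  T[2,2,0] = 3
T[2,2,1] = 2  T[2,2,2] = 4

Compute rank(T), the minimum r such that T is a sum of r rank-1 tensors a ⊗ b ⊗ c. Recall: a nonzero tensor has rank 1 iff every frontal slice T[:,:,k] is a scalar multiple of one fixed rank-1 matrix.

2

Lower bound: in the mode-2 unfolding of T (rows indexed by j, columns by (i,k)) the 2×2 minor on rows j ∈ {0, 1}, columns (i,k) ∈ {(0,0), (0,2)} is det [[27, 12], [18, 9]] = 27 ≠ 0, so that unfolding has rank ≥ 2 and hence rank(T) ≥ 2 (CP rank is at least every unfolding rank, though it can be larger).
Upper bound: with S_k = T[:,:,k], the two rank-1 terms a₁b₁ᵀ, a₂b₂ᵀ are the rank-1 members of the pencil x·S₀ + y·S₂.
The 2×2 minor of x·S₀ + y·S₂ on rows {0,1}, columns {0,1} is 243·x² + 243·xy + 54·y² = 27·(3·x + 2·y)(3·x + y), vanishing at (x:y) = (2:-3) and (1:-3).
M₁ = 2·S₀ − 3·S₂ = [[18, 9, 9], [0, 0, 0], [-12, -6, -6]] = 3·[3, 0, -2][2, 1, 1]ᵀ and M₂ = S₀ − 3·S₂ = [[-9, -9, -3], [-27, -27, -9], [-27, -27, -9]] = (-3)·[1, 3, 3][3, 3, 1]ᵀ, so take a₁ = [3, 0, -2], b₁ = [2, 1, 1], a₂ = [1, 3, 3], b₂ = [3, 3, 1].
Each slice is an integer combination of E₁ = a₁b₁ᵀ and E₂ = a₂b₂ᵀ: S₀ = 3·E₁ + 3·E₂, S₁ = 2·E₁ + 2·E₂, S₂ = E₁ + 2·E₂; reading off coefficients, c₁ = [3, 2, 1] and c₂ = [3, 2, 2].
Hence T = [3, 0, -2] ⊗ [2, 1, 1] ⊗ [3, 2, 1] + [1, 3, 3] ⊗ [3, 3, 1] ⊗ [3, 2, 2], so rank(T) ≤ 2.
These bounds meet, so rank(T) = 2.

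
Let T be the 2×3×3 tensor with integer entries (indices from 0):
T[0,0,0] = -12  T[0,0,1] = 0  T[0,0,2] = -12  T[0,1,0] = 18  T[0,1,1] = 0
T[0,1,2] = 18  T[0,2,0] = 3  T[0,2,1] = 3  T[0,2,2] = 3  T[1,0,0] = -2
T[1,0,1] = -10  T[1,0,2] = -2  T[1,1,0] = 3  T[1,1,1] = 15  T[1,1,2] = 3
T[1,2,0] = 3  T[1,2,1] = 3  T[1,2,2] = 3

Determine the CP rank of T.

Lower bound: the mode-3 unfolding of T (rows indexed by k, columns by (i,j) = (0,0), (0,1), (0,2), (1,0), (1,1), (1,2)) is [[-12, 18, 3, -2, 3, 3], [0, 0, 3, -10, 15, 3], [-12, 18, 3, -2, 3, 3]].
There the 2×2 minor on rows k ∈ {0, 1}, columns (i,j) ∈ {(0,0), (0,2)} is det [[-12, 3], [0, 3]] = -36 ≠ 0, so this unfolding has rank ≥ 2; CP rank is at least every unfolding rank, so rank(T) ≥ 2. (This is only a lower bound: in general the CP rank may exceed every unfolding rank, so we still need to exhibit 2 rank-1 terms summing to T.)
Upper bound — finding two terms. Write S_k = T[:,:,k] for the frontal slices: S₀ = [[-12, 18, 3], [-2, 3, 3]], S₁ = [[0, 0, 3], [-10, 15, 3]], S₂ = [[-12, 18, 3], [-2, 3, 3]].
If T = a₁ ⊗ b₁ ⊗ c₁ + a₂ ⊗ b₂ ⊗ c₂ then each S_k = c₁[k]·a₁b₁ᵀ + c₂[k]·a₂b₂ᵀ. S₀ and S₁ are linearly independent, so a₁b₁ᵀ and a₂b₂ᵀ must span the same plane of matrices: they are the rank-1 matrices of the form x·S₀ + y·S₁.
The 2×2 minor of x·S₀ + y·S₁ on rows {0,1}, columns {0,2} is −30·x² + 30·y² = (-30)·(x − y)(x + y), vanishing at (x:y) = (1:1) and (1:-1).
M₁ = S₀ + S₁ = [[-12, 18, 6], [-12, 18, 6]] = (-6)·(1, 1)(2, -3, -1)ᵀ and M₂ = S₀ − S₁ = [[-12, 18, 0], [8, -12, 0]] = (-2)·(3, -2)(2, -3, 0)ᵀ, so take a₁ = (1, 1), b₁ = (2, -3, -1), a₂ = (3, -2), b₂ = (2, -3, 0).
Each slice is an integer combination of E₁ = a₁b₁ᵀ and E₂ = a₂b₂ᵀ: S₀ = −3·E₁ − E₂, S₁ = −3·E₁ + E₂, S₂ = −3·E₁ − E₂; reading off coefficients, c₁ = (-3, -3, -3) and c₂ = (-1, 1, -1).
Hence T = (1, 1) ⊗ (2, -3, -1) ⊗ (-3, -3, -3) + (3, -2) ⊗ (2, -3, 0) ⊗ (-1, 1, -1), so rank(T) ≤ 2.
These bounds meet, so rank(T) = 2.

2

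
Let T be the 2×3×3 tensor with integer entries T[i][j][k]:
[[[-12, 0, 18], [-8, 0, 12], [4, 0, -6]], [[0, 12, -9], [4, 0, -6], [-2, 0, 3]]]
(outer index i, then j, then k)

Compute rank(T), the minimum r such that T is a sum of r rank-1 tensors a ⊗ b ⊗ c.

Lower bound: in the mode-1 unfolding of T (rows indexed by i, columns by (j,k)) the 2×2 minor on rows i ∈ {0, 1}, columns (j,k) ∈ {(0,0), (0,1)} is det [[-12, 0], [0, 12]] = -144 ≠ 0, so that unfolding has rank ≥ 2 and hence rank(T) ≥ 2 (CP rank is at least every unfolding rank, though it can be larger).
Upper bound: with S_k = T[:,:,k], the two rank-1 terms a₁b₁ᵀ, a₂b₂ᵀ are the rank-1 members of the pencil x·S₀ + y·S₁.
The 2×2 minor of x·S₀ + y·S₁ on rows {0,1}, columns {0,1} is −48·x² + 96·xy = (-48)·(x − 2·y)(x), vanishing at (x:y) = (2:1) and (0:1).
M₁ = 2·S₀ + S₁ = [[-24, -16, 8], [12, 8, -4]] = (-4)·[2, -1][3, 2, -1]ᵀ and M₂ = S₁ = [[0, 0, 0], [12, 0, 0]] = 12·[0, 1][1, 0, 0]ᵀ, so take a₁ = [2, -1], b₁ = [3, 2, -1], a₂ = [0, 1], b₂ = [1, 0, 0].
Each slice is an integer combination of E₁ = a₁b₁ᵀ and E₂ = a₂b₂ᵀ: S₀ = −2·E₁ − 6·E₂, S₁ = 12·E₂, S₂ = 3·E₁; reading off coefficients, c₁ = [-2, 0, 3] and c₂ = [-6, 12, 0].
Hence T = [2, -1] ⊗ [3, 2, -1] ⊗ [-2, 0, 3] + [0, 1] ⊗ [1, 0, 0] ⊗ [-6, 12, 0], so rank(T) ≤ 2.
These bounds meet, so rank(T) = 2.

2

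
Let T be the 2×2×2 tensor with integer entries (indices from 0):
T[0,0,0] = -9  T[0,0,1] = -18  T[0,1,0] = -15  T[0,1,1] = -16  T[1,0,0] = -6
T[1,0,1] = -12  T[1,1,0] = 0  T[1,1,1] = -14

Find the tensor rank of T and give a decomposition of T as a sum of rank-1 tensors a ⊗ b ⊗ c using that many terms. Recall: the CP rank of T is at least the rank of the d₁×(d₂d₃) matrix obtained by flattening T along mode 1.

rank(T) = 2

Lower bound: the mode-1 unfolding of T (rows indexed by i, columns by (j,k) = (0,0), (0,1), (1,0), (1,1)) is [[-9, -18, -15, -16], [-6, -12, 0, -14]].
There the 2×2 minor on rows i ∈ {0, 1}, columns (j,k) ∈ {(0,0), (1,0)} is det [[-9, -15], [-6, 0]] = -90 ≠ 0, so this unfolding has rank ≥ 2; CP rank is at least every unfolding rank, so rank(T) ≥ 2. (Unfolding ranks only ever bound the CP rank from below — rank(T) can be strictly larger than all of them — so the matching upper bound has to come from an explicit 2-term decomposition.)
Upper bound — finding two terms. Write S_k = T[:,:,k] for the frontal slices: S₀ = [[-9, -15], [-6, 0]], S₁ = [[-18, -16], [-12, -14]].
If T = a₁ ⊗ b₁ ⊗ c₁ + a₂ ⊗ b₂ ⊗ c₂ then each S_k = c₁[k]·a₁b₁ᵀ + c₂[k]·a₂b₂ᵀ. S₀ and S₁ are linearly independent, so a₁b₁ᵀ and a₂b₂ᵀ must span the same plane of matrices: they are the rank-1 matrices of the form x·S₀ + y·S₁.
det(x·S₀ + y·S₁) is −90·x² − 150·xy + 60·y² = (-30)·(x + 2·y)(3·x − y), vanishing at (x:y) = (2:-1) and (1:3).
M₁ = 2·S₀ − S₁ = [[0, -14], [0, 14]] = (-14)·[1, -1][0, 1]ᵀ and M₂ = S₀ + 3·S₁ = [[-63, -63], [-42, -42]] = (-21)·[3, 2][1, 1]ᵀ, so take a₁ = [1, -1], b₁ = [0, 1], a₂ = [3, 2], b₂ = [1, 1].
Each slice is an integer combination of E₁ = a₁b₁ᵀ and E₂ = a₂b₂ᵀ: S₀ = −6·E₁ − 3·E₂, S₁ = 2·E₁ − 6·E₂; reading off coefficients, c₁ = [-6, 2] and c₂ = [-3, -6].
Hence T = [1, -1] ⊗ [0, 1] ⊗ [-6, 2] + [3, 2] ⊗ [1, 1] ⊗ [-3, -6], so rank(T) ≤ 2.
These bounds meet, so rank(T) = 2.
Check entry T[0,0,1] = -18: (1)·(0)·(2) + (3)·(1)·(-6) = -18.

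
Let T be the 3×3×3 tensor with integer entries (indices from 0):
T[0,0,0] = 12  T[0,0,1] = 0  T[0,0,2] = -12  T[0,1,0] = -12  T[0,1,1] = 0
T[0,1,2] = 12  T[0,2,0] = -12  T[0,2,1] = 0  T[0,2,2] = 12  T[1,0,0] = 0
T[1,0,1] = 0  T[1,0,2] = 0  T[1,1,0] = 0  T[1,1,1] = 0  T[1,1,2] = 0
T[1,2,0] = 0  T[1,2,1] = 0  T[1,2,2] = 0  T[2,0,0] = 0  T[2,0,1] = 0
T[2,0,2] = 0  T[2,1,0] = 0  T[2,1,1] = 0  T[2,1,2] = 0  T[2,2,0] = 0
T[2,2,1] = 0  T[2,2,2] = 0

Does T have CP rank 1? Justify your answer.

Yes

If T = a ∘ b ∘ c then every fibre of T is a multiple of the corresponding factor, so read the factors off the fibres through the nonzero entry T[0,0,0] = 12.
The mode-1 fibre T[:,0,0] = [12, 0, 0] gives a = (1, 0, 0) (primitive direction); the mode-2 fibre T[0,:,0] = [12, -12, -12] gives b = (1, -1, -1); then c[k] = T[0,0,k] / (a[0]·b[0]) = [12, 0, -12] / 1 = (12, 0, -12).
Expanding (1, 0, 0) ∘ (1, -1, -1) ∘ (12, 0, -12) reproduces all 27 entries of T, so T = (1, 0, 0) ∘ (1, -1, -1) ∘ (12, 0, -12) and rank(T) ≤ 1.
Equivalently every frontal slice T[:,:,k] is c[k] times the rank-1 matrix (1, 0, 0) ∘ (1, -1, -1). So T has rank 1 (it is nonzero).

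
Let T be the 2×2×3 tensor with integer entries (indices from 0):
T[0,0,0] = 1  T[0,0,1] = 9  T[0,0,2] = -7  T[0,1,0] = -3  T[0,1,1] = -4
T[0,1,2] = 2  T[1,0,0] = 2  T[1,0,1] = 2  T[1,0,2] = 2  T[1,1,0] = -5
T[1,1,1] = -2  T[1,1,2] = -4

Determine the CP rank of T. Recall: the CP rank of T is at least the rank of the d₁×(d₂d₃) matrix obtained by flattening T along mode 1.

3

Lower bound: in the mode-3 unfolding of T (rows indexed by k, columns by (i,j)) the 3×3 minor on rows k ∈ {0, 1, 2}, columns (i,j) ∈ {(0,0), (0,1), (1,0)} is det [[1, -3, 2], [9, -4, 2], [-7, 2, 2]] = 64 ≠ 0, so that unfolding has rank ≥ 3 and hence rank(T) ≥ 3 (CP rank is at least every unfolding rank, though it can be larger).
Upper bound: T is a sum of 3 rank-1 terms, T = [1, 0] ∘ [2, -1] ∘ [0, 4, -4] + [1, 1] ∘ [0, 1] ∘ [-1, 2, 0] + [1, 2] ∘ [1, -2] ∘ [1, 1, 1] (written with every a and b primitive with positive leading entry and the scale carried by c; CP decompositions are not unique, and this one is verified by expanding entrywise), so rank(T) ≤ 3.
These bounds meet, so rank(T) = 3.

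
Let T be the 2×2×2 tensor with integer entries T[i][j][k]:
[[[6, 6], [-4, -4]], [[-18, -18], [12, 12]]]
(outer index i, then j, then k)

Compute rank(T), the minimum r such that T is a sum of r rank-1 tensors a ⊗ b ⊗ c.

1

Lower bound: T ≠ 0 (e.g. T[0,0,0] = 6), so rank(T) ≥ 1.
Upper bound: if T = a ⊗ b ⊗ c then every fibre of T is a multiple of the corresponding factor, so read the factors off the fibres through the nonzero entry T[0,0,0] = 6.
The mode-1 fibre T[:,0,0] = [6, -18] gives a = [1, -3] (primitive direction); the mode-2 fibre T[0,:,0] = [6, -4] gives b = [3, -2]; then c[k] = T[0,0,k] / (a[0]·b[0]) = [6, 6] / 3 = [2, 2].
Expanding [1, -3] ⊗ [3, -2] ⊗ [2, 2] reproduces all 8 entries of T, so T = [1, -3] ⊗ [3, -2] ⊗ [2, 2] and rank(T) ≤ 1.
These bounds meet, so rank(T) = 1.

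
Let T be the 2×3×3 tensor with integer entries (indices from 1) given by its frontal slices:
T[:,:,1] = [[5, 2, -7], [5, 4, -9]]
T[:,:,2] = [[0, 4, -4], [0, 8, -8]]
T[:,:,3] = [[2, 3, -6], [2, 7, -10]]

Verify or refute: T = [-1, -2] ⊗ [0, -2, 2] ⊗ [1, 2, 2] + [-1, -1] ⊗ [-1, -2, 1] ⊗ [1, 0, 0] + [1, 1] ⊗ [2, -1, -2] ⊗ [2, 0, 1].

Reconstruct entrywise from the claimed factors. For example, T[1,3,1] = -7 and Σₗ aₗ[1]bₗ[3]cₗ[1] = (-1)·(2)·(1) + (-1)·(1)·(1) + (1)·(-2)·(2) = -7; checking all 18 entries, every one matches. The claim holds.

Yes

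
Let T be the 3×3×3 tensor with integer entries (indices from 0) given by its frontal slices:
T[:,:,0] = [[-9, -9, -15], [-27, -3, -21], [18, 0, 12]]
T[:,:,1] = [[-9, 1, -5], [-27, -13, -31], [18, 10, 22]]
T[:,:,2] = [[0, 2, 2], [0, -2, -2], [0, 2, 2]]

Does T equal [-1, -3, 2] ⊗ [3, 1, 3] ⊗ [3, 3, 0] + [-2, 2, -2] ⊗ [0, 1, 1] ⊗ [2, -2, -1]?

No

Reconstruct entry (0,1,0) from the claimed factors: Σₗ aₗ[0]bₗ[1]cₗ[0] = (-1)·(1)·(3) + (-2)·(1)·(2) = -7, but T[0,1,0] = -9. The claim is false.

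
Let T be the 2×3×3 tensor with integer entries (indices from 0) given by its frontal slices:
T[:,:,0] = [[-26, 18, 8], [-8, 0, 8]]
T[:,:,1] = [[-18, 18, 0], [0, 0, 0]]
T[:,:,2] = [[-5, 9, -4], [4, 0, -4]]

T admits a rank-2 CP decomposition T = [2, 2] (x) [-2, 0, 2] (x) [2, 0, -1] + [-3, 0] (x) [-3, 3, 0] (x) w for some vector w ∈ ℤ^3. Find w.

w = [-2, -2, -1]

Subtract the known terms from T to get the rank-1 residual R = [-3, 0] (x) [-3, 3, 0] (x) w, so R[i,j,k] = a[i]·b[j]·w[k]. Pick indices with nonzero a[0]·b[0] = (-3)·(-3) = 9. Only the fibre through (0,0,·) is needed: R[0,0,:] = T[0,0,:] − Σₗ aₗ[0]bₗ[0]cₗ = [-26, -18, -5] − (2)·(-2)·[2, 0, -1] = [-18, -18, -9]. Then w[k] = R[0,0,k] / 9 for each k, giving w = [-18, -18, -9] / 9 = [-2, -2, -1].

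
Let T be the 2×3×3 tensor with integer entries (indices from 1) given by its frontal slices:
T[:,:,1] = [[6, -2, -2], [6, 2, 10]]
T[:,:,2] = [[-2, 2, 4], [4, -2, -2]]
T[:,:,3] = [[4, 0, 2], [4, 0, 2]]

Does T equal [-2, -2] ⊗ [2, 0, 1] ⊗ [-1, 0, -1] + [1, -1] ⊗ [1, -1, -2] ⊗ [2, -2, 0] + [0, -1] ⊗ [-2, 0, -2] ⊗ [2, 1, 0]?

Reconstruct entrywise from the claimed factors. For example, T[1,1,1] = 6 and Σₗ aₗ[1]bₗ[1]cₗ[1] = (-2)·(2)·(-1) + (1)·(1)·(2) + (0)·(-2)·(2) = 6; checking all 18 entries, every one matches. The claim holds.

Yes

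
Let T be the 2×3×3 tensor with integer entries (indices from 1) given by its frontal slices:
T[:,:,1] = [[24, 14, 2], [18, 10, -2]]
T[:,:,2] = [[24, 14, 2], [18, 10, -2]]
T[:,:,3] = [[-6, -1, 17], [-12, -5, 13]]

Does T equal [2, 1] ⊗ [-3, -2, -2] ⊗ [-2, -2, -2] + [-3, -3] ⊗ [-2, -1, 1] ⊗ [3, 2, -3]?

Reconstruct entry (1,1,1) from the claimed factors: Σₗ aₗ[1]bₗ[1]cₗ[1] = (2)·(-3)·(-2) + (-3)·(-2)·(3) = 30, but T[1,1,1] = 24. The claim is false.

No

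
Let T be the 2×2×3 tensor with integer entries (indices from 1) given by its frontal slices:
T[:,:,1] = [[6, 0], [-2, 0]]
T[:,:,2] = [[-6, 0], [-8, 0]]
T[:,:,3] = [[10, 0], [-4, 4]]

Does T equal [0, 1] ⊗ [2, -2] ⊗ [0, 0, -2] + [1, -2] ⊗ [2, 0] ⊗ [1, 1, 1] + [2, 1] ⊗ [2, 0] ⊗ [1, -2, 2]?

Reconstruct entrywise from the claimed factors. For example, T[2,1,1] = -2 and Σₗ aₗ[2]bₗ[1]cₗ[1] = (1)·(2)·(0) + (-2)·(2)·(1) + (1)·(2)·(1) = -2; checking all 12 entries, every one matches. The claim holds.

Yes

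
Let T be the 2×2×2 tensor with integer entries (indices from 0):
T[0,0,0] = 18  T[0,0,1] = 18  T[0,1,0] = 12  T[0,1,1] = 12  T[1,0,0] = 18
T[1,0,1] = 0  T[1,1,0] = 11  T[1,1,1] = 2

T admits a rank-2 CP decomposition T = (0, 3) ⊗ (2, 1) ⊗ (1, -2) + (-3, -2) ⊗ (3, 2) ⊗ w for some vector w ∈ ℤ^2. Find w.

Subtract the known terms from T to get the rank-1 residual R = (-3, -2) ⊗ (3, 2) ⊗ w, so R[i,j,k] = a[i]·b[j]·w[k]. Pick indices with nonzero a[0]·b[0] = (-3)·(3) = -9. Only the fibre through (0,0,·) is needed: R[0,0,:] = T[0,0,:] − Σₗ aₗ[0]bₗ[0]cₗ = [18, 18] − (0)·(2)·(1, -2) = [18, 18]. Then w[k] = R[0,0,k] / -9 for each k, giving w = [18, 18] / -9 = (-2, -2).

w = (-2, -2)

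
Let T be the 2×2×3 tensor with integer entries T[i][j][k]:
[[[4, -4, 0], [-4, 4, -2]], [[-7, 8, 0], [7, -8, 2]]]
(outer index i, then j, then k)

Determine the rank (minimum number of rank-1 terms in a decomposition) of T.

3

Lower bound: the mode-3 unfolding of T (rows indexed by k, columns by (i,j) = (0,0), (0,1), (1,0), (1,1)) is [[4, -4, -7, 7], [-4, 4, 8, -8], [0, -2, 0, 2]].
There the 3×3 minor on rows k ∈ {0, 1, 2}, columns (i,j) ∈ {(0,0), (0,1), (1,0)} is det [[4, -4, -7], [-4, 4, 8], [0, -2, 0]] = 8 ≠ 0, so this unfolding has rank ≥ 3; CP rank is at least every unfolding rank, so rank(T) ≥ 3. (Flattening ranks never certify an upper bound on CP rank; for that we must actually write T with 3 rank-1 terms.)
Upper bound: T is a sum of 3 rank-1 terms, T = (0, 1) ⊗ (1, -1) ⊗ (1, 0, 0) + (1, -2) ⊗ (1, -1) ⊗ (4, -4, 0) + (1, -1) ⊗ (0, 1) ⊗ (0, 0, -2) (one valid choice — decompositions are not unique — normalised so each a, b is primitive with positive first nonzero entry; check it by expanding all entries), so rank(T) ≤ 3.
These bounds meet, so rank(T) = 3.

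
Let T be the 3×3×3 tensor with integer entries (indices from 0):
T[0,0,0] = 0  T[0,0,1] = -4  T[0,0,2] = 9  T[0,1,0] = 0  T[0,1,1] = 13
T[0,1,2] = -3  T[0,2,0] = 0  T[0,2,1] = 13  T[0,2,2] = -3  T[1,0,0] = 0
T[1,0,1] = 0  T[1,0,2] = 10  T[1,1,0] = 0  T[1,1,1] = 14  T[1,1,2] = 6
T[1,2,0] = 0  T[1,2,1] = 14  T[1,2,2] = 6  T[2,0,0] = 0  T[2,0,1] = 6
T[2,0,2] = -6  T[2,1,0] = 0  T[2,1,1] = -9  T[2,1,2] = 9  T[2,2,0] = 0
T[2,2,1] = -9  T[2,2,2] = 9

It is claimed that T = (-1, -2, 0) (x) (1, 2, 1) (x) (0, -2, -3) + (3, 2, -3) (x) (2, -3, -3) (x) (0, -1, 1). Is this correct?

Reconstruct entry (0,2,1) from the claimed factors: Σₗ aₗ[0]bₗ[2]cₗ[1] = (-1)·(1)·(-2) + (3)·(-3)·(-1) = 11, but T[0,2,1] = 13. The claim is false.

No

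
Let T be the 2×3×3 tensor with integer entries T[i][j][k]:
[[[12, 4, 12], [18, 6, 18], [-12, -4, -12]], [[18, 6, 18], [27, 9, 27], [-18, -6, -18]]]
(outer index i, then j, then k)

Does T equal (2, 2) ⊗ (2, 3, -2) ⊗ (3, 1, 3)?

No

Reconstruct entry (1,0,0) from the claimed factors: Σₗ aₗ[1]bₗ[0]cₗ[0] = (2)·(2)·(3) = 12, but T[1,0,0] = 18. The claim is false.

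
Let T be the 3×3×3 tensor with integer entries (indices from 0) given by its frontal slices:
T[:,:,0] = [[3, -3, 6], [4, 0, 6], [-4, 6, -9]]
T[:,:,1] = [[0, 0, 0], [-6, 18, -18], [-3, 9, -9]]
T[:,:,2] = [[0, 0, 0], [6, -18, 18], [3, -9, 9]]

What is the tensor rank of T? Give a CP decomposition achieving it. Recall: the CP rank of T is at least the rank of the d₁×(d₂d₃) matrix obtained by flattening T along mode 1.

rank(T) = 2

Lower bound: the mode-2 unfolding of T (rows indexed by j, columns by (i,k) = (0,0), (0,1), (0,2), (1,0), (1,1), (1,2), (2,0), (2,1), (2,2)) is [[3, 0, 0, 4, -6, 6, -4, -3, 3], [-3, 0, 0, 0, 18, -18, 6, 9, -9], [6, 0, 0, 6, -18, 18, -9, -9, 9]].
There the 2×2 minor on rows j ∈ {0, 1}, columns (i,k) ∈ {(0,0), (1,0)} is det [[3, 4], [-3, 0]] = 12 ≠ 0, so this unfolding has rank ≥ 2; CP rank is at least every unfolding rank, so rank(T) ≥ 2. (Unfolding ranks only ever bound the CP rank from below — rank(T) can be strictly larger than all of them — so the matching upper bound has to come from an explicit 2-term decomposition.)
Upper bound — finding two terms. Write S_k = T[:,:,k] for the frontal slices: S₀ = [[3, -3, 6], [4, 0, 6], [-4, 6, -9]], S₁ = [[0, 0, 0], [-6, 18, -18], [-3, 9, -9]], S₂ = [[0, 0, 0], [6, -18, 18], [3, -9, 9]].
If T = a₁ ⊗ b₁ ⊗ c₁ + a₂ ⊗ b₂ ⊗ c₂ then each S_k = c₁[k]·a₁b₁ᵀ + c₂[k]·a₂b₂ᵀ. S₀ and S₁ are linearly independent, so a₁b₁ᵀ and a₂b₂ᵀ must span the same plane of matrices: they are the rank-1 matrices of the form x·S₀ + y·S₁.
The 2×2 minor of x·S₀ + y·S₁ on rows {0,1}, columns {0,1} is 12·x² + 36·xy = 12·(x + 3·y)(x), vanishing at (x:y) = (3:-1) and (0:1).
M₁ = 3·S₀ − S₁ = [[9, -9, 18], [18, -18, 36], [-9, 9, -18]] = 9·[1, 2, -1][1, -1, 2]ᵀ and M₂ = S₁ = [[0, 0, 0], [-6, 18, -18], [-3, 9, -9]] = (-3)·[0, 2, 1][1, -3, 3]ᵀ, so take a₁ = [1, 2, -1], b₁ = [1, -1, 2], a₂ = [0, 2, 1], b₂ = [1, -3, 3].
Each slice is an integer combination of E₁ = a₁b₁ᵀ and E₂ = a₂b₂ᵀ: S₀ = 3·E₁ − E₂, S₁ = −3·E₂, S₂ = 3·E₂; reading off coefficients, c₁ = [3, 0, 0] and c₂ = [-1, -3, 3].
Hence T = [1, 2, -1] ⊗ [1, -1, 2] ⊗ [3, 0, 0] + [0, 2, 1] ⊗ [1, -3, 3] ⊗ [-1, -3, 3], so rank(T) ≤ 2.
These bounds meet, so rank(T) = 2.
Check entry T[1,0,2] = 6: (2)·(1)·(0) + (2)·(1)·(3) = 6.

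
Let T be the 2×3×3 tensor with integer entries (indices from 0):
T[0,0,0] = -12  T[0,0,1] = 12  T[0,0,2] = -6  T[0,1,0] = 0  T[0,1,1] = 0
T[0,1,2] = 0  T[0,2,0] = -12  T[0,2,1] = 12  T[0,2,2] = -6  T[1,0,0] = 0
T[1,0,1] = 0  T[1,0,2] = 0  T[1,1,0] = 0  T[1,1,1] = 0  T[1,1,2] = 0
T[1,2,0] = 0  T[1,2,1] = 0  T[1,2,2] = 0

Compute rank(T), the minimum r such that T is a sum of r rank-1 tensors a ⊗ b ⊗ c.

Lower bound: T ≠ 0 (e.g. T[0,0,0] = -12), so rank(T) ≥ 1.
Upper bound: if T = a ⊗ b ⊗ c then every fibre of T is a multiple of the corresponding factor, so read the factors off the fibres through the nonzero entry T[0,0,0] = -12.
The mode-1 fibre T[:,0,0] = [-12, 0] gives a = [1, 0] (primitive direction); the mode-2 fibre T[0,:,0] = [-12, 0, -12] gives b = [1, 0, 1]; then c[k] = T[0,0,k] / (a[0]·b[0]) = [-12, 12, -6] / 1 = [-12, 12, -6].
Expanding [1, 0] ⊗ [1, 0, 1] ⊗ [-12, 12, -6] reproduces all 18 entries of T, so T = [1, 0] ⊗ [1, 0, 1] ⊗ [-12, 12, -6] and rank(T) ≤ 1.
These bounds meet, so rank(T) = 1.
Check entry T[1,1,2] = 0: (0)·(0)·(-6) = 0.

1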